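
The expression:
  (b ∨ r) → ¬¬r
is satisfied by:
  {r: True, b: False}
  {b: False, r: False}
  {b: True, r: True}


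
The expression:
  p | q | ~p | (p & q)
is always true.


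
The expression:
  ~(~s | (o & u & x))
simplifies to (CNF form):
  s & (~o | ~u | ~x)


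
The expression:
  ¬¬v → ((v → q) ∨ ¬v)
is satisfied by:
  {q: True, v: False}
  {v: False, q: False}
  {v: True, q: True}


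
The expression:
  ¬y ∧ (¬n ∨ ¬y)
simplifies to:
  ¬y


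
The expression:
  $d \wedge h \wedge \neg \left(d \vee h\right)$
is never true.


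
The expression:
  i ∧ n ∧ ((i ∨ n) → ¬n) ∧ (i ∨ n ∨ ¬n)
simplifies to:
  False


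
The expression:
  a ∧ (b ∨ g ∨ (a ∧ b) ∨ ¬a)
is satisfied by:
  {a: True, b: True, g: True}
  {a: True, b: True, g: False}
  {a: True, g: True, b: False}


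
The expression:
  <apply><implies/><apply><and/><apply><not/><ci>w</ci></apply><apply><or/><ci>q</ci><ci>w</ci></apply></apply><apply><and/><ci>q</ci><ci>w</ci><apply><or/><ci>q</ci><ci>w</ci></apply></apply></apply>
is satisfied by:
  {w: True, q: False}
  {q: False, w: False}
  {q: True, w: True}


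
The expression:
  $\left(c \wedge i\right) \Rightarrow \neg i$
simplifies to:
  $\neg c \vee \neg i$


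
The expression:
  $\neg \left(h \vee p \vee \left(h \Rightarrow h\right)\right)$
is never true.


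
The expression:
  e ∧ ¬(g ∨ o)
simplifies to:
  e ∧ ¬g ∧ ¬o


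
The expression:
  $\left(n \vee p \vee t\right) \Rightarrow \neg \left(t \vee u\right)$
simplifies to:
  $\neg t \wedge \left(\neg n \vee \neg u\right) \wedge \left(\neg p \vee \neg u\right)$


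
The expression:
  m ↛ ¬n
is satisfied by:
  {m: True, n: True}


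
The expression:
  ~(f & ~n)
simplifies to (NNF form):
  n | ~f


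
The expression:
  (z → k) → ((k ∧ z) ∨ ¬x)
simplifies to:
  z ∨ ¬x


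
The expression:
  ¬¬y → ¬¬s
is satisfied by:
  {s: True, y: False}
  {y: False, s: False}
  {y: True, s: True}


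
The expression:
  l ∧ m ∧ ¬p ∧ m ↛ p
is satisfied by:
  {m: True, l: True, p: False}


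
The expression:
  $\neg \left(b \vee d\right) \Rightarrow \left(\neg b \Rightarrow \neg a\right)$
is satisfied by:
  {b: True, d: True, a: False}
  {b: True, d: False, a: False}
  {d: True, b: False, a: False}
  {b: False, d: False, a: False}
  {a: True, b: True, d: True}
  {a: True, b: True, d: False}
  {a: True, d: True, b: False}


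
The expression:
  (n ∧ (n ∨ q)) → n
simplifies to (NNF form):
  True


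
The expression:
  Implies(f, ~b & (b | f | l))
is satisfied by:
  {b: False, f: False}
  {f: True, b: False}
  {b: True, f: False}


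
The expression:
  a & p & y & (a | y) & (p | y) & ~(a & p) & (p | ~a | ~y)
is never true.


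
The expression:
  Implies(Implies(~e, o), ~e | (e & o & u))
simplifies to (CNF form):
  (o | ~e) & (u | ~e)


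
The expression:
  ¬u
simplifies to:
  ¬u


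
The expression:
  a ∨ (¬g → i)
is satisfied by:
  {i: True, a: True, g: True}
  {i: True, a: True, g: False}
  {i: True, g: True, a: False}
  {i: True, g: False, a: False}
  {a: True, g: True, i: False}
  {a: True, g: False, i: False}
  {g: True, a: False, i: False}


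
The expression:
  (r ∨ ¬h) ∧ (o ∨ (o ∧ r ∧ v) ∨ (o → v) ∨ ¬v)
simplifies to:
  r ∨ ¬h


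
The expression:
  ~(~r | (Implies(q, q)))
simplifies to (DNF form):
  False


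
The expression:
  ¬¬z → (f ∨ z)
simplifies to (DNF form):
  True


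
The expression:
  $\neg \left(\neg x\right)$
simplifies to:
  $x$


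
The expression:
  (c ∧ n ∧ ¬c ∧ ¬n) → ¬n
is always true.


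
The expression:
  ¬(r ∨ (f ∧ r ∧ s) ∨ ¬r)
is never true.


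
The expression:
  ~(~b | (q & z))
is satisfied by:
  {b: True, q: False, z: False}
  {z: True, b: True, q: False}
  {q: True, b: True, z: False}


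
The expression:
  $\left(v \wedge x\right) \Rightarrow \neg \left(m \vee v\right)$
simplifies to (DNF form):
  $\neg v \vee \neg x$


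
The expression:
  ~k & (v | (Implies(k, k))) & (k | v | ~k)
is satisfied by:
  {k: False}


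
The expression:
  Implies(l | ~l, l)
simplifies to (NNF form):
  l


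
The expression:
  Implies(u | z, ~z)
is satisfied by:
  {z: False}


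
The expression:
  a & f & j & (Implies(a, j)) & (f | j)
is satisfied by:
  {a: True, j: True, f: True}


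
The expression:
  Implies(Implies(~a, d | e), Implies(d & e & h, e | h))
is always true.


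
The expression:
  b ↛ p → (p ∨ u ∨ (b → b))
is always true.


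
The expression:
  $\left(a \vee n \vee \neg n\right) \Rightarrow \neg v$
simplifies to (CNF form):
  $\neg v$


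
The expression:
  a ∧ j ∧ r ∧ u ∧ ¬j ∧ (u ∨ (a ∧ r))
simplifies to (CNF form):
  False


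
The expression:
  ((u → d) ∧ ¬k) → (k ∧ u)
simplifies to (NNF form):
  k ∨ (u ∧ ¬d)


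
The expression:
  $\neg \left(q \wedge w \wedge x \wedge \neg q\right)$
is always true.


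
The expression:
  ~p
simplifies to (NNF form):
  ~p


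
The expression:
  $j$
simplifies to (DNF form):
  $j$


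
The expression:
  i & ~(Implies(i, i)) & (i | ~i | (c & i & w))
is never true.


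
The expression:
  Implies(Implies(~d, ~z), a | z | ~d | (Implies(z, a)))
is always true.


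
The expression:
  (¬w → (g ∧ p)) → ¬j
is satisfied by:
  {g: False, p: False, j: False, w: False}
  {p: True, w: False, g: False, j: False}
  {g: True, w: False, p: False, j: False}
  {p: True, g: True, w: False, j: False}
  {w: True, g: False, p: False, j: False}
  {w: True, p: True, g: False, j: False}
  {w: True, g: True, p: False, j: False}
  {w: True, p: True, g: True, j: False}
  {j: True, w: False, g: False, p: False}
  {j: True, p: True, w: False, g: False}
  {j: True, g: True, w: False, p: False}


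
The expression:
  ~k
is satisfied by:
  {k: False}


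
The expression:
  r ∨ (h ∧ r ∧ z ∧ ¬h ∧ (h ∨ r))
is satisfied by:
  {r: True}


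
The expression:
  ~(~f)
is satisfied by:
  {f: True}


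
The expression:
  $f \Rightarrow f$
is always true.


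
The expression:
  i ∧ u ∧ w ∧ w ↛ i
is never true.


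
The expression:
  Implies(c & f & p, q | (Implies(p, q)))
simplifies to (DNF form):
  q | ~c | ~f | ~p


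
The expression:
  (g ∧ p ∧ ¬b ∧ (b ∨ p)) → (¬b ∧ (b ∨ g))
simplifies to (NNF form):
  True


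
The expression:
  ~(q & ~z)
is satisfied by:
  {z: True, q: False}
  {q: False, z: False}
  {q: True, z: True}


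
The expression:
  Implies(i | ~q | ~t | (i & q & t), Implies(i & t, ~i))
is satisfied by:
  {t: False, i: False}
  {i: True, t: False}
  {t: True, i: False}


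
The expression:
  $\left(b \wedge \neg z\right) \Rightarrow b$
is always true.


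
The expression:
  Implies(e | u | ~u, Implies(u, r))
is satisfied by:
  {r: True, u: False}
  {u: False, r: False}
  {u: True, r: True}


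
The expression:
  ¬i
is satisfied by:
  {i: False}


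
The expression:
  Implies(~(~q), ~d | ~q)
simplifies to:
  ~d | ~q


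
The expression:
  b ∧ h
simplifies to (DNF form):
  b ∧ h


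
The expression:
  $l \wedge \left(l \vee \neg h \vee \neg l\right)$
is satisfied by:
  {l: True}


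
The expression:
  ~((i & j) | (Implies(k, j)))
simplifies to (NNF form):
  k & ~j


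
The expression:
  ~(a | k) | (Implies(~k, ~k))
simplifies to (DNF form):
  True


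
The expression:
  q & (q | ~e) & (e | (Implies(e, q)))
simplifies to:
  q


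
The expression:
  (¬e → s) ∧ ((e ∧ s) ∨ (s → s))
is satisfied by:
  {e: True, s: True}
  {e: True, s: False}
  {s: True, e: False}


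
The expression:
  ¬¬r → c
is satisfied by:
  {c: True, r: False}
  {r: False, c: False}
  {r: True, c: True}


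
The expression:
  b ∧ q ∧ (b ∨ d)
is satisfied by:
  {b: True, q: True}


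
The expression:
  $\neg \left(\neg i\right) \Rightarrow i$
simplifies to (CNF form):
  $\text{True}$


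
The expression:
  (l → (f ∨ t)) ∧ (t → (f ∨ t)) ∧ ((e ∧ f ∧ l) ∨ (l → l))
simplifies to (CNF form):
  f ∨ t ∨ ¬l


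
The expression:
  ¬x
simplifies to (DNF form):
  ¬x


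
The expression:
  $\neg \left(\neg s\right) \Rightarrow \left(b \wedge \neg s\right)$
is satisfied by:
  {s: False}


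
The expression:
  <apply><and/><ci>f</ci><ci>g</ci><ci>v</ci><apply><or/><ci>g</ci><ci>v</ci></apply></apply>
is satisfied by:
  {g: True, f: True, v: True}


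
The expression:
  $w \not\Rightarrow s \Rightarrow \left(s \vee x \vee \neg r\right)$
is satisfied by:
  {x: True, s: True, w: False, r: False}
  {x: True, w: False, s: False, r: False}
  {s: True, x: False, w: False, r: False}
  {x: False, w: False, s: False, r: False}
  {r: True, x: True, s: True, w: False}
  {r: True, x: True, w: False, s: False}
  {r: True, s: True, x: False, w: False}
  {r: True, x: False, w: False, s: False}
  {x: True, w: True, s: True, r: False}
  {x: True, w: True, r: False, s: False}
  {w: True, s: True, r: False, x: False}
  {w: True, r: False, s: False, x: False}
  {x: True, w: True, r: True, s: True}
  {x: True, w: True, r: True, s: False}
  {w: True, r: True, s: True, x: False}


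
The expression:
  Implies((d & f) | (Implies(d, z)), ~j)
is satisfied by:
  {d: True, f: False, j: False, z: False}
  {z: False, f: False, d: False, j: False}
  {z: True, d: True, f: False, j: False}
  {z: True, f: False, d: False, j: False}
  {d: True, f: True, z: False, j: False}
  {f: True, z: False, d: False, j: False}
  {z: True, f: True, d: True, j: False}
  {z: True, f: True, d: False, j: False}
  {j: True, d: True, z: False, f: False}


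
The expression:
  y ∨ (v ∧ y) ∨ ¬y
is always true.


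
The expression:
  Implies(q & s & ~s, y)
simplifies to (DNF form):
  True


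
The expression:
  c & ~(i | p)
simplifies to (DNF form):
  c & ~i & ~p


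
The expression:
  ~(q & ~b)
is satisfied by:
  {b: True, q: False}
  {q: False, b: False}
  {q: True, b: True}


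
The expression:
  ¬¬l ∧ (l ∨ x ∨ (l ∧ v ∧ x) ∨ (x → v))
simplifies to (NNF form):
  l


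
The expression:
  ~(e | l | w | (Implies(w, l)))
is never true.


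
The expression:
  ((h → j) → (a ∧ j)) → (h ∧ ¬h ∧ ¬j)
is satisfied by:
  {a: False, h: False, j: False}
  {j: True, a: False, h: False}
  {j: True, h: True, a: False}
  {a: True, h: False, j: False}


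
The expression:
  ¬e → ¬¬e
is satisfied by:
  {e: True}


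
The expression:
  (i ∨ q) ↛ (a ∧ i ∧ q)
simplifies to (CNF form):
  (i ∨ q) ∧ (q ∨ ¬q) ∧ (i ∨ q ∨ ¬a) ∧ (i ∨ q ∨ ¬i) ∧ (i ∨ ¬a ∨ ¬i) ∧ (q ∨ ¬a ∨ ¬q) ∧ (q ∨ ¬i ∨ ¬q) ∧ (¬a ∨ ¬i ∨ ¬q)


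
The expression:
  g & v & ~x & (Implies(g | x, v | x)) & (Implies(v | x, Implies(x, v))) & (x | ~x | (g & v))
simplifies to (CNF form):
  g & v & ~x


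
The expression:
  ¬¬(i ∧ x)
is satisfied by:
  {i: True, x: True}


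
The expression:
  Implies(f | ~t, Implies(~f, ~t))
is always true.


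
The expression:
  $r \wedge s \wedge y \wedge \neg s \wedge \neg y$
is never true.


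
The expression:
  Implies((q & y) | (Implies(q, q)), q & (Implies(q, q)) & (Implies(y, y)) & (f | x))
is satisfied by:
  {x: True, f: True, q: True}
  {x: True, q: True, f: False}
  {f: True, q: True, x: False}


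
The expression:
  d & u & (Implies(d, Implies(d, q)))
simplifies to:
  d & q & u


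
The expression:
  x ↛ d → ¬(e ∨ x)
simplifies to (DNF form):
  d ∨ ¬x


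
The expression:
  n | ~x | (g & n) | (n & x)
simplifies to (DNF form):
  n | ~x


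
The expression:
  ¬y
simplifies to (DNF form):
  ¬y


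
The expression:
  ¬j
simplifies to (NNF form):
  ¬j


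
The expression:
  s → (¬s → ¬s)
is always true.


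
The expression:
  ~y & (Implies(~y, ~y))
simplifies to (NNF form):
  ~y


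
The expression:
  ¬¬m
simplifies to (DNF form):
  m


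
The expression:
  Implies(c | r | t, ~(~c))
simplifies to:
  c | (~r & ~t)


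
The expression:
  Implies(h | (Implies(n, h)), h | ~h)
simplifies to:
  True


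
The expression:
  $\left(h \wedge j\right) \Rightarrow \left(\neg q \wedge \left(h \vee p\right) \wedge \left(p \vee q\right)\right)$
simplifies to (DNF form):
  $\left(p \wedge \neg q\right) \vee \neg h \vee \neg j$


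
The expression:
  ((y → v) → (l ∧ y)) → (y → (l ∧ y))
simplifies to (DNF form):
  l ∨ v ∨ ¬y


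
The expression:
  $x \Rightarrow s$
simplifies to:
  $s \vee \neg x$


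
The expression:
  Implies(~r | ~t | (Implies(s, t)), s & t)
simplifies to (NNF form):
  s & t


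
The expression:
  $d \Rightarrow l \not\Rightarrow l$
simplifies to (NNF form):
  $\neg d$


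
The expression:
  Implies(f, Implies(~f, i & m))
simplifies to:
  True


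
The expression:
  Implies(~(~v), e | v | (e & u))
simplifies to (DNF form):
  True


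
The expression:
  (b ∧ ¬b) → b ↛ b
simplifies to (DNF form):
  True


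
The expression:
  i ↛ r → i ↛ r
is always true.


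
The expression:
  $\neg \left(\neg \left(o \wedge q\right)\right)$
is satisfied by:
  {o: True, q: True}


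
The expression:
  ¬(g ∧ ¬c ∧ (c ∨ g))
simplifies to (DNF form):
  c ∨ ¬g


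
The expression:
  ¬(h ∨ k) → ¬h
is always true.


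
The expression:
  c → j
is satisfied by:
  {j: True, c: False}
  {c: False, j: False}
  {c: True, j: True}


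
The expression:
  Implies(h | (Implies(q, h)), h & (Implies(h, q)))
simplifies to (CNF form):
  q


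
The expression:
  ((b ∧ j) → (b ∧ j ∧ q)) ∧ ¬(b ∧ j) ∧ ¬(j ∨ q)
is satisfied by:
  {q: False, j: False}


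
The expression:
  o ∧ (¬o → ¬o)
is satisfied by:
  {o: True}


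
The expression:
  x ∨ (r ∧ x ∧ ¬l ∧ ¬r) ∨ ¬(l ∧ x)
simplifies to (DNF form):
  True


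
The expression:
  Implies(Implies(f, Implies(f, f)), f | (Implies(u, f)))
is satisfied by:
  {f: True, u: False}
  {u: False, f: False}
  {u: True, f: True}


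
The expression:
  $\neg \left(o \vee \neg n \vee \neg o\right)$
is never true.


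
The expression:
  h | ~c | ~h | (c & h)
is always true.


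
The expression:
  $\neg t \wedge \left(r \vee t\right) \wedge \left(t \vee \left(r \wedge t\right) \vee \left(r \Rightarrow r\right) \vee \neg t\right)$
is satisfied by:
  {r: True, t: False}


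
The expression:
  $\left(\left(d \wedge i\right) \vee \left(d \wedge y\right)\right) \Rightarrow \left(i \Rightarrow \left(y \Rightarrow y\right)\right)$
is always true.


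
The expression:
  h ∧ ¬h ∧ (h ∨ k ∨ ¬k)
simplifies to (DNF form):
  False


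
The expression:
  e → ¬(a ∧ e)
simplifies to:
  ¬a ∨ ¬e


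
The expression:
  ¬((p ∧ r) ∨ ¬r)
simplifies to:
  r ∧ ¬p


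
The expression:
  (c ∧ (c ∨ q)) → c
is always true.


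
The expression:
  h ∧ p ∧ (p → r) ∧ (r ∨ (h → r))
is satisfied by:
  {r: True, p: True, h: True}


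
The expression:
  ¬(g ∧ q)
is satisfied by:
  {g: False, q: False}
  {q: True, g: False}
  {g: True, q: False}


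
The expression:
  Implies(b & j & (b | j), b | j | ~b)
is always true.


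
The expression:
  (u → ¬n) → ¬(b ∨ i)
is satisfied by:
  {u: True, n: True, i: False, b: False}
  {u: True, n: False, i: False, b: False}
  {n: True, u: False, i: False, b: False}
  {u: False, n: False, i: False, b: False}
  {b: True, u: True, n: True, i: False}
  {u: True, i: True, n: True, b: False}
  {b: True, u: True, i: True, n: True}


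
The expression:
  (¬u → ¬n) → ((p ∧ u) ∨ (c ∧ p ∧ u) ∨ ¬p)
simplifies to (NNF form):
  n ∨ u ∨ ¬p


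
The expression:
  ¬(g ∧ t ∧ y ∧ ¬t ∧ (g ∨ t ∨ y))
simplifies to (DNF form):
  True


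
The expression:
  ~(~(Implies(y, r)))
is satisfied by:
  {r: True, y: False}
  {y: False, r: False}
  {y: True, r: True}


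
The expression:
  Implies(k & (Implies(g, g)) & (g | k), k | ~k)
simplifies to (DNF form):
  True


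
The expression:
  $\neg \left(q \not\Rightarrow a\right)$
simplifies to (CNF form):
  $a \vee \neg q$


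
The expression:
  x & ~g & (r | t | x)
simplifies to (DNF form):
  x & ~g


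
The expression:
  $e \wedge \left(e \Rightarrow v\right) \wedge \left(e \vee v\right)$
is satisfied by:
  {e: True, v: True}


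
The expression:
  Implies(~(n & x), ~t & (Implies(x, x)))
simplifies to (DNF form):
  ~t | (n & x)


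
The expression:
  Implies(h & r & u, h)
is always true.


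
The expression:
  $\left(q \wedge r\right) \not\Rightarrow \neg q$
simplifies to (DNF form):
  $q \wedge r$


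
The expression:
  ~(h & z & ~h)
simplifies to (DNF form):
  True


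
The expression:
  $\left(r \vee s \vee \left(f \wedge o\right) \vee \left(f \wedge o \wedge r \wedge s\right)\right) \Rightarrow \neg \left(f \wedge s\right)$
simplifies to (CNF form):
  $\neg f \vee \neg s$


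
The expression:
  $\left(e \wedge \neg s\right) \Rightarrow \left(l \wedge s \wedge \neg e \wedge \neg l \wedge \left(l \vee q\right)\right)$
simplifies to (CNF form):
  $s \vee \neg e$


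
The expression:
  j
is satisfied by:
  {j: True}


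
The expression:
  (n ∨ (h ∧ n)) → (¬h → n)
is always true.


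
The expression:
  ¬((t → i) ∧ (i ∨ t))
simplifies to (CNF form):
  ¬i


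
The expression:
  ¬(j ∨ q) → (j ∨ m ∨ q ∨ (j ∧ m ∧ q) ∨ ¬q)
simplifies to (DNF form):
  True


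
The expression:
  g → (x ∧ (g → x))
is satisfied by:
  {x: True, g: False}
  {g: False, x: False}
  {g: True, x: True}


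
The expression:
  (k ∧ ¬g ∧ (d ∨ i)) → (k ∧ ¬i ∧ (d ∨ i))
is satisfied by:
  {g: True, k: False, i: False}
  {k: False, i: False, g: False}
  {i: True, g: True, k: False}
  {i: True, k: False, g: False}
  {g: True, k: True, i: False}
  {k: True, g: False, i: False}
  {i: True, k: True, g: True}


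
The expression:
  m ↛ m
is never true.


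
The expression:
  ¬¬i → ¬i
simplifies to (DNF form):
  ¬i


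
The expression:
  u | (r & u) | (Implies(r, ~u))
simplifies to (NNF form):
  True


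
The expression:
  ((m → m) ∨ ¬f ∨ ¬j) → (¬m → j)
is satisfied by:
  {m: True, j: True}
  {m: True, j: False}
  {j: True, m: False}


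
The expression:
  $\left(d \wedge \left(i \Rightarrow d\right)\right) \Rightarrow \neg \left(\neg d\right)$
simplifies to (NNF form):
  $\text{True}$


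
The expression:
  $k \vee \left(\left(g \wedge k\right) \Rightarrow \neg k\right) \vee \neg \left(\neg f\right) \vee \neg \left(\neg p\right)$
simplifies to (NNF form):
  $\text{True}$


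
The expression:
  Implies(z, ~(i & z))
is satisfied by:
  {z: False, i: False}
  {i: True, z: False}
  {z: True, i: False}


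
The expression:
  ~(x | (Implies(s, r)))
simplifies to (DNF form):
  s & ~r & ~x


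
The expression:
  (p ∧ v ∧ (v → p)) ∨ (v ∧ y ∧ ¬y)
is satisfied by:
  {p: True, v: True}


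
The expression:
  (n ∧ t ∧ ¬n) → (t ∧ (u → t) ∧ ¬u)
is always true.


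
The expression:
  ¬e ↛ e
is always true.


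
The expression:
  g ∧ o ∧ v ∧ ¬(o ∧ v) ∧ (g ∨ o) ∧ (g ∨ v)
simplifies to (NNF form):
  False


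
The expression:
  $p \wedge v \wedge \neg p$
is never true.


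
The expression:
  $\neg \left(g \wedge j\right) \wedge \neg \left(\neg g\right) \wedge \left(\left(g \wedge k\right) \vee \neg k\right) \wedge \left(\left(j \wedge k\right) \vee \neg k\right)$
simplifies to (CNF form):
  $g \wedge \neg j \wedge \neg k$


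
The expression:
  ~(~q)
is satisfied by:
  {q: True}


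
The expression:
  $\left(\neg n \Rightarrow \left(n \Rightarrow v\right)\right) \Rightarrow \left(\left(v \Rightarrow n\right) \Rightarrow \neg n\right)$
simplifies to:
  $\neg n$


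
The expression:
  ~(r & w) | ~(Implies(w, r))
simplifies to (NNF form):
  ~r | ~w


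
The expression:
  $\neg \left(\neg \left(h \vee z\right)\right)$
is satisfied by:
  {z: True, h: True}
  {z: True, h: False}
  {h: True, z: False}


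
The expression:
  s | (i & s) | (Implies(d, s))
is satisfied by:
  {s: True, d: False}
  {d: False, s: False}
  {d: True, s: True}


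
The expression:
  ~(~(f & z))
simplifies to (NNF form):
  f & z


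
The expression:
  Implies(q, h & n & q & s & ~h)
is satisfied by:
  {q: False}


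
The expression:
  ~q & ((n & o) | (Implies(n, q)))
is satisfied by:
  {o: True, q: False, n: False}
  {q: False, n: False, o: False}
  {n: True, o: True, q: False}


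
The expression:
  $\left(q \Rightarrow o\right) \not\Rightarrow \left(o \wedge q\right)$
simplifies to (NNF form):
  $\neg q$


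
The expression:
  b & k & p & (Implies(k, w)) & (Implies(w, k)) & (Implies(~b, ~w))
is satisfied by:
  {p: True, w: True, b: True, k: True}


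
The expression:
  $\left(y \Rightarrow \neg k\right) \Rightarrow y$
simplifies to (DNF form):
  $y$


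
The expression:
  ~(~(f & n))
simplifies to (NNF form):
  f & n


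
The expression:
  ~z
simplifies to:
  ~z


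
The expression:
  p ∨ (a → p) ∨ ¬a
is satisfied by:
  {p: True, a: False}
  {a: False, p: False}
  {a: True, p: True}


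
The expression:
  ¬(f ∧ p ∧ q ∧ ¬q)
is always true.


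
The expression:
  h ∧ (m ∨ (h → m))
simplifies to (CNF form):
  h ∧ m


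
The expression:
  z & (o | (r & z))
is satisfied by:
  {z: True, r: True, o: True}
  {z: True, r: True, o: False}
  {z: True, o: True, r: False}


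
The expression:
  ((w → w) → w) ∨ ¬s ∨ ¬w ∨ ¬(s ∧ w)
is always true.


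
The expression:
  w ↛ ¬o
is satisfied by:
  {w: True, o: True}


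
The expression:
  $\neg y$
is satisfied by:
  {y: False}


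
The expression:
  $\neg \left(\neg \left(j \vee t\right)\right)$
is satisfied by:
  {t: True, j: True}
  {t: True, j: False}
  {j: True, t: False}


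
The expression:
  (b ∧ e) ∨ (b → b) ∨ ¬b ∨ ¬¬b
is always true.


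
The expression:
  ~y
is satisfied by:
  {y: False}


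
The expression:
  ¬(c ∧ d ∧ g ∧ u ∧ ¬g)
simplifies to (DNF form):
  True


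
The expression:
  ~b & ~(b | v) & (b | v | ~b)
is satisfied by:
  {v: False, b: False}


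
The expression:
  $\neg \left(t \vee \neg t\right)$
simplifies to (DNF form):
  $\text{False}$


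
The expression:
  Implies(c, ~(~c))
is always true.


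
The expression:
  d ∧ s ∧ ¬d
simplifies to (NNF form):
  False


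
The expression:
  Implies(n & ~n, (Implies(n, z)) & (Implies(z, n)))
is always true.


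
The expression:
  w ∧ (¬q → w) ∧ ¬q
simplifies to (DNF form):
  w ∧ ¬q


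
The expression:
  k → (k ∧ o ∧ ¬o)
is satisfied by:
  {k: False}


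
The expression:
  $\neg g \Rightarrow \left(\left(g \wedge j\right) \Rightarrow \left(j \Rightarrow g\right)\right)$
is always true.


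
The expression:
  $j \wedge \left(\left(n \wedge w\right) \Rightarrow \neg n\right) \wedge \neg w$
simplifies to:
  $j \wedge \neg w$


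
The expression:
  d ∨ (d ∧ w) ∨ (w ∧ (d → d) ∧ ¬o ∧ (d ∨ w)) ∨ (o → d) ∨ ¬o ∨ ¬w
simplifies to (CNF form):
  d ∨ ¬o ∨ ¬w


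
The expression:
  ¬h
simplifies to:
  ¬h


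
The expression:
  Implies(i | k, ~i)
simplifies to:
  ~i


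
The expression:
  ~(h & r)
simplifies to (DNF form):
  ~h | ~r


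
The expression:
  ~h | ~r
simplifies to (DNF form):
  ~h | ~r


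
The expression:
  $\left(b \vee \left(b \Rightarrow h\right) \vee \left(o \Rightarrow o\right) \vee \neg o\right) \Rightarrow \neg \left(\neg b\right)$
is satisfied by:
  {b: True}


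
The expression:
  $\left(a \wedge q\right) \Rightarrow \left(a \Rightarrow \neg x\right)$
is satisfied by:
  {x: False, q: False, a: False}
  {a: True, x: False, q: False}
  {q: True, x: False, a: False}
  {a: True, q: True, x: False}
  {x: True, a: False, q: False}
  {a: True, x: True, q: False}
  {q: True, x: True, a: False}


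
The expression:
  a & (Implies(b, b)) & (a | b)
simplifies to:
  a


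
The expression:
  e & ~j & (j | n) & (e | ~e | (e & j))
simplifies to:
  e & n & ~j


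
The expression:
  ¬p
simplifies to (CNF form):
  ¬p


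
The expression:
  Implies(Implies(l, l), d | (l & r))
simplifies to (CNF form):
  (d | l) & (d | r)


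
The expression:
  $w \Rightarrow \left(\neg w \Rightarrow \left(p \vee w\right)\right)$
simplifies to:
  $\text{True}$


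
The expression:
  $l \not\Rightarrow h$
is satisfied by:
  {l: True, h: False}


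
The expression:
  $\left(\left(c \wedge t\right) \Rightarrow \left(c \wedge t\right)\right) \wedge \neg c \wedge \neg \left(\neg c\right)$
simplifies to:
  $\text{False}$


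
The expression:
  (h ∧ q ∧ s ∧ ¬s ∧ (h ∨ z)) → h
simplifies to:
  True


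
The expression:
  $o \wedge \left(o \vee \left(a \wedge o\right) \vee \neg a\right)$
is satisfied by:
  {o: True}


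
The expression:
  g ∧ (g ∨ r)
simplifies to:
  g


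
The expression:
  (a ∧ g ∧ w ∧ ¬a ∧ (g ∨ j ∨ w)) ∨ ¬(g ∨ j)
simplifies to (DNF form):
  ¬g ∧ ¬j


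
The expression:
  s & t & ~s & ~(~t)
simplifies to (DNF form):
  False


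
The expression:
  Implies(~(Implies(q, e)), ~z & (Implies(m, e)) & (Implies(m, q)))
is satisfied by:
  {e: True, m: False, q: False, z: False}
  {z: True, e: True, m: False, q: False}
  {e: True, m: True, z: False, q: False}
  {z: True, e: True, m: True, q: False}
  {z: False, m: False, e: False, q: False}
  {z: True, m: False, e: False, q: False}
  {m: True, z: False, e: False, q: False}
  {z: True, m: True, e: False, q: False}
  {q: True, e: True, z: False, m: False}
  {q: True, z: True, e: True, m: False}
  {q: True, e: True, m: True, z: False}
  {q: True, z: True, e: True, m: True}
  {q: True, z: False, m: False, e: False}


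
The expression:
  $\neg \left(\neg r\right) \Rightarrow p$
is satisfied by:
  {p: True, r: False}
  {r: False, p: False}
  {r: True, p: True}


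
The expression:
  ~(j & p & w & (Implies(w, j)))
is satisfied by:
  {w: False, p: False, j: False}
  {j: True, w: False, p: False}
  {p: True, w: False, j: False}
  {j: True, p: True, w: False}
  {w: True, j: False, p: False}
  {j: True, w: True, p: False}
  {p: True, w: True, j: False}


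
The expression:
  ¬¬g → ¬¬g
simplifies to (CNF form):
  True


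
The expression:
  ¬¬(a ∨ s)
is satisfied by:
  {a: True, s: True}
  {a: True, s: False}
  {s: True, a: False}


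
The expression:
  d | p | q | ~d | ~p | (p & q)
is always true.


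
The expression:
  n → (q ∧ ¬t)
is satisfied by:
  {q: True, t: False, n: False}
  {t: False, n: False, q: False}
  {q: True, t: True, n: False}
  {t: True, q: False, n: False}
  {n: True, q: True, t: False}


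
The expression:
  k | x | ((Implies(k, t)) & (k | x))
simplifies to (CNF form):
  k | x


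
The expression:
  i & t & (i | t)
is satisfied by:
  {t: True, i: True}


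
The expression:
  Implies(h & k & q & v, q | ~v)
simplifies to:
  True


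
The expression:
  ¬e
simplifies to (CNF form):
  ¬e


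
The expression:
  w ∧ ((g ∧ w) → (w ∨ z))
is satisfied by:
  {w: True}


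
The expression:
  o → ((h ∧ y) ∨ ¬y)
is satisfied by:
  {h: True, o: False, y: False}
  {h: False, o: False, y: False}
  {y: True, h: True, o: False}
  {y: True, h: False, o: False}
  {o: True, h: True, y: False}
  {o: True, h: False, y: False}
  {o: True, y: True, h: True}


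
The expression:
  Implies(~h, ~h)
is always true.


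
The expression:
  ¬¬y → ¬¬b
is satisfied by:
  {b: True, y: False}
  {y: False, b: False}
  {y: True, b: True}


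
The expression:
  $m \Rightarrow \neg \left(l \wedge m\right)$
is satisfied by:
  {l: False, m: False}
  {m: True, l: False}
  {l: True, m: False}


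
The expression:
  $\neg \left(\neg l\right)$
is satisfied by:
  {l: True}


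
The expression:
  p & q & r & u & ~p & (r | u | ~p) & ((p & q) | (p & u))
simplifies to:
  False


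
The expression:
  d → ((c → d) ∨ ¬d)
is always true.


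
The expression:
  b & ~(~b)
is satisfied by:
  {b: True}


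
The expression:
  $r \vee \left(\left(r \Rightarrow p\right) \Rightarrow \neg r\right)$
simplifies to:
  $\text{True}$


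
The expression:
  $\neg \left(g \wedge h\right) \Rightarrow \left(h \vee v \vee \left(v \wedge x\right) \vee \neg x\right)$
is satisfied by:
  {v: True, h: True, x: False}
  {v: True, h: False, x: False}
  {h: True, v: False, x: False}
  {v: False, h: False, x: False}
  {x: True, v: True, h: True}
  {x: True, v: True, h: False}
  {x: True, h: True, v: False}


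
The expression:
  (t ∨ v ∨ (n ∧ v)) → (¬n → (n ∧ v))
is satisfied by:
  {n: True, v: False, t: False}
  {n: True, t: True, v: False}
  {n: True, v: True, t: False}
  {n: True, t: True, v: True}
  {t: False, v: False, n: False}


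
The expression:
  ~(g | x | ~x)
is never true.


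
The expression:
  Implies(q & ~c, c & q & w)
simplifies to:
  c | ~q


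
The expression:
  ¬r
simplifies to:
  ¬r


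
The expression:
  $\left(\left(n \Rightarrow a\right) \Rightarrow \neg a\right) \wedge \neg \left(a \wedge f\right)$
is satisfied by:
  {a: False}


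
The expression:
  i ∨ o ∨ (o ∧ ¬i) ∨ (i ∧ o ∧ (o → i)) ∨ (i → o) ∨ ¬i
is always true.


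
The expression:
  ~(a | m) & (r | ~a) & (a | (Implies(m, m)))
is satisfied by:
  {a: False, m: False}


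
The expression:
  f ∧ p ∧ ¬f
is never true.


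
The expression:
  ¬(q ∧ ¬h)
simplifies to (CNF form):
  h ∨ ¬q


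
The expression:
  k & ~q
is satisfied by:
  {k: True, q: False}


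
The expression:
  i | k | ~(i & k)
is always true.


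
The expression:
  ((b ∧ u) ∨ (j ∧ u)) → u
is always true.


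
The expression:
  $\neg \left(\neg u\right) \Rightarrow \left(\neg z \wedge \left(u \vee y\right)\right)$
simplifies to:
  $\neg u \vee \neg z$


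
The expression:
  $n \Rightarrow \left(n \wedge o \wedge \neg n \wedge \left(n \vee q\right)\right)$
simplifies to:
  $\neg n$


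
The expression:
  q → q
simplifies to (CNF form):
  True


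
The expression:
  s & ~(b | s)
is never true.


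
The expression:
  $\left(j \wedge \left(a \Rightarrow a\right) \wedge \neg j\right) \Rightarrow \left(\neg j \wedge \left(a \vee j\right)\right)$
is always true.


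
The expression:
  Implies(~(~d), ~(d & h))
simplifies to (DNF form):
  ~d | ~h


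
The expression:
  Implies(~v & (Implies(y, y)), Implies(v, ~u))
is always true.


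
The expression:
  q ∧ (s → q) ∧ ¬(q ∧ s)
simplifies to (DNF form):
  q ∧ ¬s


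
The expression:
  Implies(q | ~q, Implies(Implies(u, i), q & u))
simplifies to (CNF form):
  u & (q | ~i)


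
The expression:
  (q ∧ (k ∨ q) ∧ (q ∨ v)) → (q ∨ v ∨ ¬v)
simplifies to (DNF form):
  True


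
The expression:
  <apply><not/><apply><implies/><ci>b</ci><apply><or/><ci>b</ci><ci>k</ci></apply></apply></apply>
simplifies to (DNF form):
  <false/>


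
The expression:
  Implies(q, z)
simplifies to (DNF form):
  z | ~q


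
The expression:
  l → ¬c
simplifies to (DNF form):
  ¬c ∨ ¬l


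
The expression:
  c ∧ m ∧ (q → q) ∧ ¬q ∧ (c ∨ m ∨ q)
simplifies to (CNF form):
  c ∧ m ∧ ¬q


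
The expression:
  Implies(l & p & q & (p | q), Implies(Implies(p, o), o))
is always true.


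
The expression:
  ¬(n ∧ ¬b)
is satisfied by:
  {b: True, n: False}
  {n: False, b: False}
  {n: True, b: True}


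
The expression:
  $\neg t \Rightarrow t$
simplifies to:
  $t$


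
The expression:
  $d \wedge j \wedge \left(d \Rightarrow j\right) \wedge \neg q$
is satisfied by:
  {j: True, d: True, q: False}


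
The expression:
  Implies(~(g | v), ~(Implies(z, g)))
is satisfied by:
  {z: True, v: True, g: True}
  {z: True, v: True, g: False}
  {z: True, g: True, v: False}
  {z: True, g: False, v: False}
  {v: True, g: True, z: False}
  {v: True, g: False, z: False}
  {g: True, v: False, z: False}


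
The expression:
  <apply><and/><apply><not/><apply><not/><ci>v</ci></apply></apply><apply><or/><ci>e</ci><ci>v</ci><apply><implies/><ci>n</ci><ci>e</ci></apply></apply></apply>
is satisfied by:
  {v: True}


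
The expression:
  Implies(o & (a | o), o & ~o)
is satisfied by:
  {o: False}


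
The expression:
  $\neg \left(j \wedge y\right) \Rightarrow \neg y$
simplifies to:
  $j \vee \neg y$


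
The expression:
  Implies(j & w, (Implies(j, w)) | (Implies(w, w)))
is always true.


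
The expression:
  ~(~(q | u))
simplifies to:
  q | u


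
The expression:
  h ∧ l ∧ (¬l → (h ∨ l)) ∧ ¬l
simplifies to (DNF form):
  False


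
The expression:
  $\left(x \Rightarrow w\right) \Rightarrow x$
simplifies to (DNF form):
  $x$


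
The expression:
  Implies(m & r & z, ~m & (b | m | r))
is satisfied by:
  {m: False, z: False, r: False}
  {r: True, m: False, z: False}
  {z: True, m: False, r: False}
  {r: True, z: True, m: False}
  {m: True, r: False, z: False}
  {r: True, m: True, z: False}
  {z: True, m: True, r: False}


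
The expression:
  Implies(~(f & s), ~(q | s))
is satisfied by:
  {f: True, s: False, q: False}
  {s: False, q: False, f: False}
  {f: True, s: True, q: False}
  {q: True, f: True, s: True}


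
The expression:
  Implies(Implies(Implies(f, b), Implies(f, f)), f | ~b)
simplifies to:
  f | ~b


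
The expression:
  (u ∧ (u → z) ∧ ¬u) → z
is always true.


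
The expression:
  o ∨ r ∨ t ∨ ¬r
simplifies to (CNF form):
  True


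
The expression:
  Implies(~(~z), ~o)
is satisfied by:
  {o: False, z: False}
  {z: True, o: False}
  {o: True, z: False}


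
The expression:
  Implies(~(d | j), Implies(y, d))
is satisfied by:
  {d: True, j: True, y: False}
  {d: True, j: False, y: False}
  {j: True, d: False, y: False}
  {d: False, j: False, y: False}
  {d: True, y: True, j: True}
  {d: True, y: True, j: False}
  {y: True, j: True, d: False}


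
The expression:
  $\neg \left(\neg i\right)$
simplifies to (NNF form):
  $i$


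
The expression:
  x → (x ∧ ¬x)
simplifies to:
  ¬x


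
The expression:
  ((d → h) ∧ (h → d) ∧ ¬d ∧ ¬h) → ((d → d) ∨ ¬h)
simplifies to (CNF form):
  True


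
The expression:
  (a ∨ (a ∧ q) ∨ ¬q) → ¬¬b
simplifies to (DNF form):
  b ∨ (q ∧ ¬a)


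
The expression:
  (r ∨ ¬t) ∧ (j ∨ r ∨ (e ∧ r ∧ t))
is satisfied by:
  {r: True, j: True, t: False}
  {r: True, j: False, t: False}
  {r: True, t: True, j: True}
  {r: True, t: True, j: False}
  {j: True, t: False, r: False}


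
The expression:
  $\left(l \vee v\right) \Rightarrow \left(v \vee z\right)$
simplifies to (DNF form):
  $v \vee z \vee \neg l$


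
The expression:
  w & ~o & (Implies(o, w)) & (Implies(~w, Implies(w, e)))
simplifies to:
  w & ~o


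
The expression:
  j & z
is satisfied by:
  {z: True, j: True}


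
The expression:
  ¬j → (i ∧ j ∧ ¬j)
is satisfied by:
  {j: True}


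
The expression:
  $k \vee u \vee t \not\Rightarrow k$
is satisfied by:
  {k: True, t: True, u: True}
  {k: True, t: True, u: False}
  {k: True, u: True, t: False}
  {k: True, u: False, t: False}
  {t: True, u: True, k: False}
  {t: True, u: False, k: False}
  {u: True, t: False, k: False}


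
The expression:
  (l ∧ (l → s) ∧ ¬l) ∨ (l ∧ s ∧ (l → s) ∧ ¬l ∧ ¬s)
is never true.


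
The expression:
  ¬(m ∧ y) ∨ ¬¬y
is always true.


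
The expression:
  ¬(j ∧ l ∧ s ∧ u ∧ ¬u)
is always true.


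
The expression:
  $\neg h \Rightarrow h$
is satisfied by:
  {h: True}


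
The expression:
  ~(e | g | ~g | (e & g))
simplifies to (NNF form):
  False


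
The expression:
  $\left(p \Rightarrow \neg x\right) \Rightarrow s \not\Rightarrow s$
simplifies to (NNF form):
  $p \wedge x$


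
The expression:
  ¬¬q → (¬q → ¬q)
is always true.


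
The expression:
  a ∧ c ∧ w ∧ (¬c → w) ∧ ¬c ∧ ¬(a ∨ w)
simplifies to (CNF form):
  False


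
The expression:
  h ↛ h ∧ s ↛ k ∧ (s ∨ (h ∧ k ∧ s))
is never true.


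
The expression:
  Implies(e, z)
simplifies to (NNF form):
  z | ~e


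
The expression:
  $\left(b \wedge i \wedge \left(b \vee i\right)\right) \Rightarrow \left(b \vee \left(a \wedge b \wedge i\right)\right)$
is always true.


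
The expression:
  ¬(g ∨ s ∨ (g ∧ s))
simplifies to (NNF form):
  ¬g ∧ ¬s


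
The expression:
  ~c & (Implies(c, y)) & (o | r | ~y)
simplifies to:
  ~c & (o | r | ~y)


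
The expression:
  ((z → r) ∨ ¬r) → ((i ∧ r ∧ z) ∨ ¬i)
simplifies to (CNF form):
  (r ∨ ¬i) ∧ (z ∨ ¬i)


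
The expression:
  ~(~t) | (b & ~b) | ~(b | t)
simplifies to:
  t | ~b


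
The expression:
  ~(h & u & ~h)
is always true.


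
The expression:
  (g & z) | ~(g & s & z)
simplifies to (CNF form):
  True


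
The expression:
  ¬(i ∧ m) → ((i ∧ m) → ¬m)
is always true.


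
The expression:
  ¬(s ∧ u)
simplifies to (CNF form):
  ¬s ∨ ¬u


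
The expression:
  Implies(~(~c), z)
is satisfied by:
  {z: True, c: False}
  {c: False, z: False}
  {c: True, z: True}


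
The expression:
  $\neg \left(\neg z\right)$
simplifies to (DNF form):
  $z$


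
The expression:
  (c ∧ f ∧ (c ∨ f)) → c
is always true.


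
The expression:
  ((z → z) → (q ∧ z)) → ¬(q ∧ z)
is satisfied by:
  {q: False, z: False}
  {z: True, q: False}
  {q: True, z: False}


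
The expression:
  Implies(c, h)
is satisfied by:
  {h: True, c: False}
  {c: False, h: False}
  {c: True, h: True}


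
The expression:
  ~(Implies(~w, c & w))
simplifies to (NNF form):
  ~w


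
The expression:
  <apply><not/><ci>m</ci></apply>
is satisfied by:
  {m: False}


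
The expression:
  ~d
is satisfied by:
  {d: False}


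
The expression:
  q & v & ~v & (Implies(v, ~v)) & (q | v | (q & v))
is never true.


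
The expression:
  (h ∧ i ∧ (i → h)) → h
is always true.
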